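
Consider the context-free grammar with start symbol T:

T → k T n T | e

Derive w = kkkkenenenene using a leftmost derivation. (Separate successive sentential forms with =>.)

T => kTnT => kkTnTnT => kkkTnTnTnT => kkkkTnTnTnTnT => kkkkenTnTnTnT => kkkkenenTnTnT => kkkkenenenTnT => kkkkenenenenT => kkkkenenenene

T => kTnT   [T → k T n T]
kTnT => kkTnTnT   [T → k T n T]
kkTnTnT => kkkTnTnTnT   [T → k T n T]
kkkTnTnTnT => kkkkTnTnTnTnT   [T → k T n T]
kkkkTnTnTnTnT => kkkkenTnTnTnT   [T → e]
kkkkenTnTnTnT => kkkkenenTnTnT   [T → e]
kkkkenenTnTnT => kkkkenenenTnT   [T → e]
kkkkenenenTnT => kkkkenenenenT   [T → e]
kkkkenenenenT => kkkkenenenene   [T → e]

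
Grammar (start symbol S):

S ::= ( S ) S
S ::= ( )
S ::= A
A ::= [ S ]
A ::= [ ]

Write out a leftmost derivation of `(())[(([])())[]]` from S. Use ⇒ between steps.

S⇒(S)S⇒(())S⇒(())A⇒(())[S]⇒(())[(S)S]⇒(())[((S)S)S]⇒(())[((A)S)S]⇒(())[(([])S)S]⇒(())[(([])())S]⇒(())[(([])())A]⇒(())[(([])())[]]

S ⇒ (S)S   [S ::= ( S ) S]
(S)S ⇒ (())S   [S ::= ( )]
(())S ⇒ (())A   [S ::= A]
(())A ⇒ (())[S]   [A ::= [ S ]]
(())[S] ⇒ (())[(S)S]   [S ::= ( S ) S]
(())[(S)S] ⇒ (())[((S)S)S]   [S ::= ( S ) S]
(())[((S)S)S] ⇒ (())[((A)S)S]   [S ::= A]
(())[((A)S)S] ⇒ (())[(([])S)S]   [A ::= [ ]]
(())[(([])S)S] ⇒ (())[(([])())S]   [S ::= ( )]
(())[(([])())S] ⇒ (())[(([])())A]   [S ::= A]
(())[(([])())A] ⇒ (())[(([])())[]]   [A ::= [ ]]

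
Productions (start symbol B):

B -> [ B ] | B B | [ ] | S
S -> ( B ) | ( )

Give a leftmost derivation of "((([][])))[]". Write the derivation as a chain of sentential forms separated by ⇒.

B ⇒ BB ⇒ SB ⇒ (B)B ⇒ (S)B ⇒ ((B))B ⇒ ((S))B ⇒ (((B)))B ⇒ (((BB)))B ⇒ ((([]B)))B ⇒ ((([][])))B ⇒ ((([][])))[]

B ⇒ BB   [B -> B B]
BB ⇒ SB   [B -> S]
SB ⇒ (B)B   [S -> ( B )]
(B)B ⇒ (S)B   [B -> S]
(S)B ⇒ ((B))B   [S -> ( B )]
((B))B ⇒ ((S))B   [B -> S]
((S))B ⇒ (((B)))B   [S -> ( B )]
(((B)))B ⇒ (((BB)))B   [B -> B B]
(((BB)))B ⇒ ((([]B)))B   [B -> [ ]]
((([]B)))B ⇒ ((([][])))B   [B -> [ ]]
((([][])))B ⇒ ((([][])))[]   [B -> [ ]]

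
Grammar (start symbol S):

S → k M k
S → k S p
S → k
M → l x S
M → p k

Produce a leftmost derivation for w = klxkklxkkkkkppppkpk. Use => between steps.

S=>kMk=>klxSk=>klxkSpk=>klxkkMkpk=>klxkklxSkpk=>klxkklxkSpkpk=>klxkklxkkSppkpk=>klxkklxkkkSpppkpk=>klxkklxkkkkSppppkpk=>klxkklxkkkkkppppkpk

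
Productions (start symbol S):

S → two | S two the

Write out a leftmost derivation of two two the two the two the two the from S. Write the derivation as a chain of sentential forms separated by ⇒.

S ⇒ S two the ⇒ S two the two the ⇒ S two the two the two the ⇒ S two the two the two the two the ⇒ two two the two the two the two the

S ⇒ S two the   [S → S two the]
S two the ⇒ S two the two the   [S → S two the]
S two the two the ⇒ S two the two the two the   [S → S two the]
S two the two the two the ⇒ S two the two the two the two the   [S → S two the]
S two the two the two the two the ⇒ two two the two the two the two the   [S → two]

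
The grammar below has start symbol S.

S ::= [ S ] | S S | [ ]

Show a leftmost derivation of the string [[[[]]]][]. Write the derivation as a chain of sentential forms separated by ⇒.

S ⇒ SS   [S ::= S S]
SS ⇒ [S]S   [S ::= [ S ]]
[S]S ⇒ [[S]]S   [S ::= [ S ]]
[[S]]S ⇒ [[[S]]]S   [S ::= [ S ]]
[[[S]]]S ⇒ [[[[]]]]S   [S ::= [ ]]
[[[[]]]]S ⇒ [[[[]]]][]   [S ::= [ ]]

S ⇒ SS ⇒ [S]S ⇒ [[S]]S ⇒ [[[S]]]S ⇒ [[[[]]]]S ⇒ [[[[]]]][]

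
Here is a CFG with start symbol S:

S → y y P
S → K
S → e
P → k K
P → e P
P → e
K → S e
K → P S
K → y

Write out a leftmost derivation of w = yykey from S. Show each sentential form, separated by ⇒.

S ⇒ yyP   [S → y y P]
yyP ⇒ yykK   [P → k K]
yykK ⇒ yykPS   [K → P S]
yykPS ⇒ yykeS   [P → e]
yykeS ⇒ yykeK   [S → K]
yykeK ⇒ yykey   [K → y]

S ⇒ yyP ⇒ yykK ⇒ yykPS ⇒ yykeS ⇒ yykeK ⇒ yykey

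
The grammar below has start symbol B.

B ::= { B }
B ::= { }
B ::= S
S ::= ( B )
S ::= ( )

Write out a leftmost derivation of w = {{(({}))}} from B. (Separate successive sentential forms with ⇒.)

B ⇒ {B} ⇒ {{B}} ⇒ {{S}} ⇒ {{(B)}} ⇒ {{(S)}} ⇒ {{((B))}} ⇒ {{(({}))}}

B ⇒ {B}   [B ::= { B }]
{B} ⇒ {{B}}   [B ::= { B }]
{{B}} ⇒ {{S}}   [B ::= S]
{{S}} ⇒ {{(B)}}   [S ::= ( B )]
{{(B)}} ⇒ {{(S)}}   [B ::= S]
{{(S)}} ⇒ {{((B))}}   [S ::= ( B )]
{{((B))}} ⇒ {{(({}))}}   [B ::= { }]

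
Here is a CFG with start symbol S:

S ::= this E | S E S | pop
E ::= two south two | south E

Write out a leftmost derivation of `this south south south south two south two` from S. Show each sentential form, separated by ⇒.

S ⇒ this E ⇒ this south E ⇒ this south south E ⇒ this south south south E ⇒ this south south south south E ⇒ this south south south south two south two

S ⇒ this E   [S ::= this E]
this E ⇒ this south E   [E ::= south E]
this south E ⇒ this south south E   [E ::= south E]
this south south E ⇒ this south south south E   [E ::= south E]
this south south south E ⇒ this south south south south E   [E ::= south E]
this south south south south E ⇒ this south south south south two south two   [E ::= two south two]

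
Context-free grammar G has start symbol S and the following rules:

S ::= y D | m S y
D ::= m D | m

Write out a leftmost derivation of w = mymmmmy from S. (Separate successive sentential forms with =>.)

S => mSy => myDy => mymDy => mymmDy => mymmmDy => mymmmmy

S => mSy   [S ::= m S y]
mSy => myDy   [S ::= y D]
myDy => mymDy   [D ::= m D]
mymDy => mymmDy   [D ::= m D]
mymmDy => mymmmDy   [D ::= m D]
mymmmDy => mymmmmy   [D ::= m]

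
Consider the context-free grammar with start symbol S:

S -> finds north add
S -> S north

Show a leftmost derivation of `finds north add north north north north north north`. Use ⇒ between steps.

S ⇒ S north   [S -> S north]
S north ⇒ S north north   [S -> S north]
S north north ⇒ S north north north   [S -> S north]
S north north north ⇒ S north north north north   [S -> S north]
S north north north north ⇒ S north north north north north   [S -> S north]
S north north north north north ⇒ S north north north north north north   [S -> S north]
S north north north north north north ⇒ finds north add north north north north north north   [S -> finds north add]

S ⇒ S north ⇒ S north north ⇒ S north north north ⇒ S north north north north ⇒ S north north north north north ⇒ S north north north north north north ⇒ finds north add north north north north north north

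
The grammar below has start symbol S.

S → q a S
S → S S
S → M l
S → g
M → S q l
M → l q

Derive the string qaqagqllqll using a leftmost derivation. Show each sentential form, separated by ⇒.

S ⇒ qaS   [S → q a S]
qaS ⇒ qaMl   [S → M l]
qaMl ⇒ qaSqll   [M → S q l]
qaSqll ⇒ qaMlqll   [S → M l]
qaMlqll ⇒ qaSqllqll   [M → S q l]
qaSqllqll ⇒ qaqaSqllqll   [S → q a S]
qaqaSqllqll ⇒ qaqagqllqll   [S → g]

S⇒qaS⇒qaMl⇒qaSqll⇒qaMlqll⇒qaSqllqll⇒qaqaSqllqll⇒qaqagqllqll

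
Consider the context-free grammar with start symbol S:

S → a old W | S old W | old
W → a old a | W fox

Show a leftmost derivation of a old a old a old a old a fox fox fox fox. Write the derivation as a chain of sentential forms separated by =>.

S => S old W   [S → S old W]
S old W => a old W old W   [S → a old W]
a old W old W => a old a old a old W   [W → a old a]
a old a old a old W => a old a old a old W fox   [W → W fox]
a old a old a old W fox => a old a old a old W fox fox   [W → W fox]
a old a old a old W fox fox => a old a old a old W fox fox fox   [W → W fox]
a old a old a old W fox fox fox => a old a old a old W fox fox fox fox   [W → W fox]
a old a old a old W fox fox fox fox => a old a old a old a old a fox fox fox fox   [W → a old a]

S => S old W => a old W old W => a old a old a old W => a old a old a old W fox => a old a old a old W fox fox => a old a old a old W fox fox fox => a old a old a old W fox fox fox fox => a old a old a old a old a fox fox fox fox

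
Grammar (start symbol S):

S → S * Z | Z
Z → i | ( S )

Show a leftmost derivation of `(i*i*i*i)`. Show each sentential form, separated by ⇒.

S ⇒ Z   [S → Z]
Z ⇒ (S)   [Z → ( S )]
(S) ⇒ (S*Z)   [S → S * Z]
(S*Z) ⇒ (S*Z*Z)   [S → S * Z]
(S*Z*Z) ⇒ (S*Z*Z*Z)   [S → S * Z]
(S*Z*Z*Z) ⇒ (Z*Z*Z*Z)   [S → Z]
(Z*Z*Z*Z) ⇒ (i*Z*Z*Z)   [Z → i]
(i*Z*Z*Z) ⇒ (i*i*Z*Z)   [Z → i]
(i*i*Z*Z) ⇒ (i*i*i*Z)   [Z → i]
(i*i*i*Z) ⇒ (i*i*i*i)   [Z → i]

S⇒Z⇒(S)⇒(S*Z)⇒(S*Z*Z)⇒(S*Z*Z*Z)⇒(Z*Z*Z*Z)⇒(i*Z*Z*Z)⇒(i*i*Z*Z)⇒(i*i*i*Z)⇒(i*i*i*i)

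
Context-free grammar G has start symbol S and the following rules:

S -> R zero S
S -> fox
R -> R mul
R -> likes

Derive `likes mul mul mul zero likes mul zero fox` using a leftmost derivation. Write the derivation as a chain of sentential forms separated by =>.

S => R zero S   [S -> R zero S]
R zero S => R mul zero S   [R -> R mul]
R mul zero S => R mul mul zero S   [R -> R mul]
R mul mul zero S => R mul mul mul zero S   [R -> R mul]
R mul mul mul zero S => likes mul mul mul zero S   [R -> likes]
likes mul mul mul zero S => likes mul mul mul zero R zero S   [S -> R zero S]
likes mul mul mul zero R zero S => likes mul mul mul zero R mul zero S   [R -> R mul]
likes mul mul mul zero R mul zero S => likes mul mul mul zero likes mul zero S   [R -> likes]
likes mul mul mul zero likes mul zero S => likes mul mul mul zero likes mul zero fox   [S -> fox]

S => R zero S => R mul zero S => R mul mul zero S => R mul mul mul zero S => likes mul mul mul zero S => likes mul mul mul zero R zero S => likes mul mul mul zero R mul zero S => likes mul mul mul zero likes mul zero S => likes mul mul mul zero likes mul zero fox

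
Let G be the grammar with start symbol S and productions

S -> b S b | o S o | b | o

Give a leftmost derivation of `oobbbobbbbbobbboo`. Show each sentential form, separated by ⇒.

S⇒oSo⇒ooSoo⇒oobSboo⇒oobbSbboo⇒oobbbSbbboo⇒oobbboSobbboo⇒oobbbobSbobbboo⇒oobbbobbSbbobbboo⇒oobbbobbbbbobbboo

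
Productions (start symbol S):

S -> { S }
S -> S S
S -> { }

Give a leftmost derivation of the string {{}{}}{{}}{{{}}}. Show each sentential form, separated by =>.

S=>SS=>SSS=>{S}SS=>{SS}SS=>{{}S}SS=>{{}{}}SS=>{{}{}}{S}S=>{{}{}}{{}}S=>{{}{}}{{}}{S}=>{{}{}}{{}}{{S}}=>{{}{}}{{}}{{{}}}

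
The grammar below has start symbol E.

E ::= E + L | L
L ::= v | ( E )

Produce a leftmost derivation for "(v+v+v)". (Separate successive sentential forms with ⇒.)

E ⇒ L ⇒ (E) ⇒ (E+L) ⇒ (E+L+L) ⇒ (L+L+L) ⇒ (v+L+L) ⇒ (v+v+L) ⇒ (v+v+v)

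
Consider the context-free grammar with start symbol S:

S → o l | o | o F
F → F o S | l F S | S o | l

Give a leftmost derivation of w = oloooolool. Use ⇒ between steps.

S ⇒ oF   [S → o F]
oF ⇒ oFoS   [F → F o S]
oFoS ⇒ oFoSoS   [F → F o S]
oFoSoS ⇒ oloSoS   [F → l]
oloSoS ⇒ oloooS   [S → o]
oloooS ⇒ olooooF   [S → o F]
olooooF ⇒ olooooFoS   [F → F o S]
olooooFoS ⇒ olooooloS   [F → l]
olooooloS ⇒ oloooolool   [S → o l]

S ⇒ oF ⇒ oFoS ⇒ oFoSoS ⇒ oloSoS ⇒ oloooS ⇒ olooooF ⇒ olooooFoS ⇒ olooooloS ⇒ oloooolool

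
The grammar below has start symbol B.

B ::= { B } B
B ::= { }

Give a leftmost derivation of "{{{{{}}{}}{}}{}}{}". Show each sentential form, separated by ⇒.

B⇒{B}B⇒{{B}B}B⇒{{{B}B}B}B⇒{{{{B}B}B}B}B⇒{{{{{}}B}B}B}B⇒{{{{{}}{}}B}B}B⇒{{{{{}}{}}{}}B}B⇒{{{{{}}{}}{}}{}}B⇒{{{{{}}{}}{}}{}}{}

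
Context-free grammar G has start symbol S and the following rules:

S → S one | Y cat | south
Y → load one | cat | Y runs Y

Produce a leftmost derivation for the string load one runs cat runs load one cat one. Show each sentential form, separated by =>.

S => S one => Y cat one => Y runs Y cat one => load one runs Y cat one => load one runs Y runs Y cat one => load one runs cat runs Y cat one => load one runs cat runs load one cat one

S => S one   [S → S one]
S one => Y cat one   [S → Y cat]
Y cat one => Y runs Y cat one   [Y → Y runs Y]
Y runs Y cat one => load one runs Y cat one   [Y → load one]
load one runs Y cat one => load one runs Y runs Y cat one   [Y → Y runs Y]
load one runs Y runs Y cat one => load one runs cat runs Y cat one   [Y → cat]
load one runs cat runs Y cat one => load one runs cat runs load one cat one   [Y → load one]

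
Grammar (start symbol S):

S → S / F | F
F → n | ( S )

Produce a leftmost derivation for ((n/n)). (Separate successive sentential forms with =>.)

S => F => (S) => (F) => ((S)) => ((S/F)) => ((F/F)) => ((n/F)) => ((n/n))

S => F   [S → F]
F => (S)   [F → ( S )]
(S) => (F)   [S → F]
(F) => ((S))   [F → ( S )]
((S)) => ((S/F))   [S → S / F]
((S/F)) => ((F/F))   [S → F]
((F/F)) => ((n/F))   [F → n]
((n/F)) => ((n/n))   [F → n]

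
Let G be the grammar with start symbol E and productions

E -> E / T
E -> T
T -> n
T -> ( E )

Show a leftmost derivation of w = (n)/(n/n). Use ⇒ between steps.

E ⇒ E/T ⇒ T/T ⇒ (E)/T ⇒ (T)/T ⇒ (n)/T ⇒ (n)/(E) ⇒ (n)/(E/T) ⇒ (n)/(T/T) ⇒ (n)/(n/T) ⇒ (n)/(n/n)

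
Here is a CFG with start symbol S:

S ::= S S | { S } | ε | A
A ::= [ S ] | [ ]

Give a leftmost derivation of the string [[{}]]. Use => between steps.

S => A   [S ::= A]
A => [S]   [A ::= [ S ]]
[S] => [A]   [S ::= A]
[A] => [[S]]   [A ::= [ S ]]
[[S]] => [[{S}]]   [S ::= { S }]
[[{S}]] => [[{}]]   [S ::= ε]

S=>A=>[S]=>[A]=>[[S]]=>[[{S}]]=>[[{}]]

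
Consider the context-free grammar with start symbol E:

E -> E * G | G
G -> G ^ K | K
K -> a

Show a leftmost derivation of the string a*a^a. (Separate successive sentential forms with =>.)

E=>E*G=>G*G=>K*G=>a*G=>a*G^K=>a*K^K=>a*a^K=>a*a^a

E => E*G   [E -> E * G]
E*G => G*G   [E -> G]
G*G => K*G   [G -> K]
K*G => a*G   [K -> a]
a*G => a*G^K   [G -> G ^ K]
a*G^K => a*K^K   [G -> K]
a*K^K => a*a^K   [K -> a]
a*a^K => a*a^a   [K -> a]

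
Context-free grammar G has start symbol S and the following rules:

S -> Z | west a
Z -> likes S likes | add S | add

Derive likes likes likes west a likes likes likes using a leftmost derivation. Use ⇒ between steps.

S ⇒ Z ⇒ likes S likes ⇒ likes Z likes ⇒ likes likes S likes likes ⇒ likes likes Z likes likes ⇒ likes likes likes S likes likes likes ⇒ likes likes likes west a likes likes likes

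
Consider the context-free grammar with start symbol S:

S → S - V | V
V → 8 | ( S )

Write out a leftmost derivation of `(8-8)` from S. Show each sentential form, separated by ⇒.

S ⇒ V   [S → V]
V ⇒ (S)   [V → ( S )]
(S) ⇒ (S-V)   [S → S - V]
(S-V) ⇒ (V-V)   [S → V]
(V-V) ⇒ (8-V)   [V → 8]
(8-V) ⇒ (8-8)   [V → 8]

S⇒V⇒(S)⇒(S-V)⇒(V-V)⇒(8-V)⇒(8-8)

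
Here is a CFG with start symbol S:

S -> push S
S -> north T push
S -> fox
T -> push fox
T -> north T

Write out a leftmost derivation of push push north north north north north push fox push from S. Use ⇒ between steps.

S ⇒ push S   [S -> push S]
push S ⇒ push push S   [S -> push S]
push push S ⇒ push push north T push   [S -> north T push]
push push north T push ⇒ push push north north T push   [T -> north T]
push push north north T push ⇒ push push north north north T push   [T -> north T]
push push north north north T push ⇒ push push north north north north T push   [T -> north T]
push push north north north north T push ⇒ push push north north north north north T push   [T -> north T]
push push north north north north north T push ⇒ push push north north north north north push fox push   [T -> push fox]

S ⇒ push S ⇒ push push S ⇒ push push north T push ⇒ push push north north T push ⇒ push push north north north T push ⇒ push push north north north north T push ⇒ push push north north north north north T push ⇒ push push north north north north north push fox push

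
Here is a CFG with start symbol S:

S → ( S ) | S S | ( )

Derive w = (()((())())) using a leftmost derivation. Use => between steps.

S=>(S)=>(SS)=>(()S)=>(()(S))=>(()(SS))=>(()((S)S))=>(()((())S))=>(()((())()))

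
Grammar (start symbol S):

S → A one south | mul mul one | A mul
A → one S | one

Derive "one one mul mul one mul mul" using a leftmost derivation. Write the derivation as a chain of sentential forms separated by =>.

S => A mul => one S mul => one A mul mul => one one S mul mul => one one mul mul one mul mul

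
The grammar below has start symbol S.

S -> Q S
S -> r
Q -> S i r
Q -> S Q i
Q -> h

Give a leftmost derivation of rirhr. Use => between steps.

S => QS => SirS => rirS => rirQS => rirhS => rirhr

S => QS   [S -> Q S]
QS => SirS   [Q -> S i r]
SirS => rirS   [S -> r]
rirS => rirQS   [S -> Q S]
rirQS => rirhS   [Q -> h]
rirhS => rirhr   [S -> r]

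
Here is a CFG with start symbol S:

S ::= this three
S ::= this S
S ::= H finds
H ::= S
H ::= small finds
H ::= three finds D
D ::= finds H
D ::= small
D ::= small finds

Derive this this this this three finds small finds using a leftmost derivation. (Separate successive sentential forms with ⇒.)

S ⇒ this S   [S ::= this S]
this S ⇒ this this S   [S ::= this S]
this this S ⇒ this this this S   [S ::= this S]
this this this S ⇒ this this this this S   [S ::= this S]
this this this this S ⇒ this this this this H finds   [S ::= H finds]
this this this this H finds ⇒ this this this this three finds D finds   [H ::= three finds D]
this this this this three finds D finds ⇒ this this this this three finds small finds   [D ::= small]

S ⇒ this S ⇒ this this S ⇒ this this this S ⇒ this this this this S ⇒ this this this this H finds ⇒ this this this this three finds D finds ⇒ this this this this three finds small finds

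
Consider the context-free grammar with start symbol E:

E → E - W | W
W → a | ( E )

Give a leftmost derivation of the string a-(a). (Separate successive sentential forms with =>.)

E=>E-W=>W-W=>a-W=>a-(E)=>a-(W)=>a-(a)

E => E-W   [E → E - W]
E-W => W-W   [E → W]
W-W => a-W   [W → a]
a-W => a-(E)   [W → ( E )]
a-(E) => a-(W)   [E → W]
a-(W) => a-(a)   [W → a]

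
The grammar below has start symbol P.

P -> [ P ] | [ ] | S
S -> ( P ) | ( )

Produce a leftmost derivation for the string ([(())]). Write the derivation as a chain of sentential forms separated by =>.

P=>S=>(P)=>([P])=>([S])=>([(P)])=>([(S)])=>([(())])

P => S   [P -> S]
S => (P)   [S -> ( P )]
(P) => ([P])   [P -> [ P ]]
([P]) => ([S])   [P -> S]
([S]) => ([(P)])   [S -> ( P )]
([(P)]) => ([(S)])   [P -> S]
([(S)]) => ([(())])   [S -> ( )]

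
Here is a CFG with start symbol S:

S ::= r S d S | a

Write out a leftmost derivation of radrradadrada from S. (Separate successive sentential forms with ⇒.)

S ⇒ rSdS ⇒ radS ⇒ radrSdS ⇒ radrrSdSdS ⇒ radrradSdS ⇒ radrradadS ⇒ radrradadrSdS ⇒ radrradadradS ⇒ radrradadrada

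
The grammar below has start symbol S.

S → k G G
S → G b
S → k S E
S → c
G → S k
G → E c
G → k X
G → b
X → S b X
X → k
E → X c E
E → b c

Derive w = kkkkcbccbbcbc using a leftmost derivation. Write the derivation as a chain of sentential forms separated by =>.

S => kSE => kkSEE => kkkGGEE => kkkEcGEE => kkkXcEcGEE => kkkkcEcGEE => kkkkcbccGEE => kkkkcbccbEE => kkkkcbccbbcE => kkkkcbccbbcbc

S => kSE   [S → k S E]
kSE => kkSEE   [S → k S E]
kkSEE => kkkGGEE   [S → k G G]
kkkGGEE => kkkEcGEE   [G → E c]
kkkEcGEE => kkkXcEcGEE   [E → X c E]
kkkXcEcGEE => kkkkcEcGEE   [X → k]
kkkkcEcGEE => kkkkcbccGEE   [E → b c]
kkkkcbccGEE => kkkkcbccbEE   [G → b]
kkkkcbccbEE => kkkkcbccbbcE   [E → b c]
kkkkcbccbbcE => kkkkcbccbbcbc   [E → b c]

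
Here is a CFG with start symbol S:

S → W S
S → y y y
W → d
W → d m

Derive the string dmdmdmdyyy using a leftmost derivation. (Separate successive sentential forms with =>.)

S => WS => dmS => dmWS => dmdmS => dmdmWS => dmdmdmS => dmdmdmWS => dmdmdmdS => dmdmdmdyyy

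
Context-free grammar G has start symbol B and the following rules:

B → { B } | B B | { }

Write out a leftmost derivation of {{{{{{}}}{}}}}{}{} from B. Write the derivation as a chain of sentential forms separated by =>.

B=>BB=>{B}B=>{{B}}B=>{{{B}}}B=>{{{BB}}}B=>{{{{B}B}}}B=>{{{{{B}}B}}}B=>{{{{{{}}}B}}}B=>{{{{{{}}}{}}}}B=>{{{{{{}}}{}}}}BB=>{{{{{{}}}{}}}}{}B=>{{{{{{}}}{}}}}{}{}

B => BB   [B → B B]
BB => {B}B   [B → { B }]
{B}B => {{B}}B   [B → { B }]
{{B}}B => {{{B}}}B   [B → { B }]
{{{B}}}B => {{{BB}}}B   [B → B B]
{{{BB}}}B => {{{{B}B}}}B   [B → { B }]
{{{{B}B}}}B => {{{{{B}}B}}}B   [B → { B }]
{{{{{B}}B}}}B => {{{{{{}}}B}}}B   [B → { }]
{{{{{{}}}B}}}B => {{{{{{}}}{}}}}B   [B → { }]
{{{{{{}}}{}}}}B => {{{{{{}}}{}}}}BB   [B → B B]
{{{{{{}}}{}}}}BB => {{{{{{}}}{}}}}{}B   [B → { }]
{{{{{{}}}{}}}}{}B => {{{{{{}}}{}}}}{}{}   [B → { }]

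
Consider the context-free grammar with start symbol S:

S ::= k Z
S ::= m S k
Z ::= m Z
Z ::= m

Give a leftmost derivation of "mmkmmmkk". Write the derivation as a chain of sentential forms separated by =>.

S => mSk   [S ::= m S k]
mSk => mmSkk   [S ::= m S k]
mmSkk => mmkZkk   [S ::= k Z]
mmkZkk => mmkmZkk   [Z ::= m Z]
mmkmZkk => mmkmmZkk   [Z ::= m Z]
mmkmmZkk => mmkmmmkk   [Z ::= m]

S => mSk => mmSkk => mmkZkk => mmkmZkk => mmkmmZkk => mmkmmmkk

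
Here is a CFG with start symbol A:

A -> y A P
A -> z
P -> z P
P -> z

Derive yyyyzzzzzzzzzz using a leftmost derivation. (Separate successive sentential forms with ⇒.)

A ⇒ yAP ⇒ yyAPP ⇒ yyyAPPP ⇒ yyyyAPPPP ⇒ yyyyzPPPP ⇒ yyyyzzPPPP ⇒ yyyyzzzPPP ⇒ yyyyzzzzPPP ⇒ yyyyzzzzzPP ⇒ yyyyzzzzzzPP ⇒ yyyyzzzzzzzPP ⇒ yyyyzzzzzzzzP ⇒ yyyyzzzzzzzzzP ⇒ yyyyzzzzzzzzzz

A ⇒ yAP   [A -> y A P]
yAP ⇒ yyAPP   [A -> y A P]
yyAPP ⇒ yyyAPPP   [A -> y A P]
yyyAPPP ⇒ yyyyAPPPP   [A -> y A P]
yyyyAPPPP ⇒ yyyyzPPPP   [A -> z]
yyyyzPPPP ⇒ yyyyzzPPPP   [P -> z P]
yyyyzzPPPP ⇒ yyyyzzzPPP   [P -> z]
yyyyzzzPPP ⇒ yyyyzzzzPPP   [P -> z P]
yyyyzzzzPPP ⇒ yyyyzzzzzPP   [P -> z]
yyyyzzzzzPP ⇒ yyyyzzzzzzPP   [P -> z P]
yyyyzzzzzzPP ⇒ yyyyzzzzzzzPP   [P -> z P]
yyyyzzzzzzzPP ⇒ yyyyzzzzzzzzP   [P -> z]
yyyyzzzzzzzzP ⇒ yyyyzzzzzzzzzP   [P -> z P]
yyyyzzzzzzzzzP ⇒ yyyyzzzzzzzzzz   [P -> z]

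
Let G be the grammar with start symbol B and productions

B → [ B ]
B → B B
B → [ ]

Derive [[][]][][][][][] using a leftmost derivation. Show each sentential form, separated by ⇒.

B⇒BB⇒BBB⇒BBBB⇒BBBBB⇒BBBBBB⇒[B]BBBBB⇒[BB]BBBBB⇒[[]B]BBBBB⇒[[][]]BBBBB⇒[[][]][]BBBB⇒[[][]][][]BBB⇒[[][]][][][]BB⇒[[][]][][][][]B⇒[[][]][][][][][]

B ⇒ BB   [B → B B]
BB ⇒ BBB   [B → B B]
BBB ⇒ BBBB   [B → B B]
BBBB ⇒ BBBBB   [B → B B]
BBBBB ⇒ BBBBBB   [B → B B]
BBBBBB ⇒ [B]BBBBB   [B → [ B ]]
[B]BBBBB ⇒ [BB]BBBBB   [B → B B]
[BB]BBBBB ⇒ [[]B]BBBBB   [B → [ ]]
[[]B]BBBBB ⇒ [[][]]BBBBB   [B → [ ]]
[[][]]BBBBB ⇒ [[][]][]BBBB   [B → [ ]]
[[][]][]BBBB ⇒ [[][]][][]BBB   [B → [ ]]
[[][]][][]BBB ⇒ [[][]][][][]BB   [B → [ ]]
[[][]][][][]BB ⇒ [[][]][][][][]B   [B → [ ]]
[[][]][][][][]B ⇒ [[][]][][][][][]   [B → [ ]]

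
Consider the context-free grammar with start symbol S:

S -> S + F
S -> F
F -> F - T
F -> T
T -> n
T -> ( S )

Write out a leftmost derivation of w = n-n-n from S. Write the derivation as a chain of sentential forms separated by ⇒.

S ⇒ F   [S -> F]
F ⇒ F-T   [F -> F - T]
F-T ⇒ F-T-T   [F -> F - T]
F-T-T ⇒ T-T-T   [F -> T]
T-T-T ⇒ n-T-T   [T -> n]
n-T-T ⇒ n-n-T   [T -> n]
n-n-T ⇒ n-n-n   [T -> n]

S ⇒ F ⇒ F-T ⇒ F-T-T ⇒ T-T-T ⇒ n-T-T ⇒ n-n-T ⇒ n-n-n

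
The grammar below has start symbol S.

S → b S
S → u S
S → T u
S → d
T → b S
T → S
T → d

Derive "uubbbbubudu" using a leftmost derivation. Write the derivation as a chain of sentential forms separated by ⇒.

S ⇒ uS ⇒ uuS ⇒ uubS ⇒ uubbS ⇒ uubbbS ⇒ uubbbTu ⇒ uubbbbSu ⇒ uubbbbuSu ⇒ uubbbbubSu ⇒ uubbbbubuSu ⇒ uubbbbubudu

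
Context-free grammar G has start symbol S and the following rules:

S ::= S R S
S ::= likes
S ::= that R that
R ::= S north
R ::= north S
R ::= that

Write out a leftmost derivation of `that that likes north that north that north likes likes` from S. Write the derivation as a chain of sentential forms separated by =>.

S => S R S   [S ::= S R S]
S R S => that R that R S   [S ::= that R that]
that R that R S => that S north that R S   [R ::= S north]
that S north that R S => that that R that north that R S   [S ::= that R that]
that that R that north that R S => that that S north that north that R S   [R ::= S north]
that that S north that north that R S => that that likes north that north that R S   [S ::= likes]
that that likes north that north that R S => that that likes north that north that north S S   [R ::= north S]
that that likes north that north that north S S => that that likes north that north that north likes S   [S ::= likes]
that that likes north that north that north likes S => that that likes north that north that north likes likes   [S ::= likes]

S => S R S => that R that R S => that S north that R S => that that R that north that R S => that that S north that north that R S => that that likes north that north that R S => that that likes north that north that north S S => that that likes north that north that north likes S => that that likes north that north that north likes likes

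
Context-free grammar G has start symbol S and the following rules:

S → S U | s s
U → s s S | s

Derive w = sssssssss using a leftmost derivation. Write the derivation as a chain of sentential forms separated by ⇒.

S ⇒ SU ⇒ SUU ⇒ ssUU ⇒ ssssSU ⇒ ssssSUU ⇒ ssssSUUU ⇒ ssssssUUU ⇒ sssssssUU ⇒ ssssssssU ⇒ sssssssss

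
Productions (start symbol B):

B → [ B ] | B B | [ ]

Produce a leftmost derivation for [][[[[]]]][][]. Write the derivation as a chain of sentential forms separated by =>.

B => BB   [B → B B]
BB => BBB   [B → B B]
BBB => BBBB   [B → B B]
BBBB => []BBB   [B → [ ]]
[]BBB => [][B]BB   [B → [ B ]]
[][B]BB => [][[B]]BB   [B → [ B ]]
[][[B]]BB => [][[[B]]]BB   [B → [ B ]]
[][[[B]]]BB => [][[[[]]]]BB   [B → [ ]]
[][[[[]]]]BB => [][[[[]]]][]B   [B → [ ]]
[][[[[]]]][]B => [][[[[]]]][][]   [B → [ ]]

B=>BB=>BBB=>BBBB=>[]BBB=>[][B]BB=>[][[B]]BB=>[][[[B]]]BB=>[][[[[]]]]BB=>[][[[[]]]][]B=>[][[[[]]]][][]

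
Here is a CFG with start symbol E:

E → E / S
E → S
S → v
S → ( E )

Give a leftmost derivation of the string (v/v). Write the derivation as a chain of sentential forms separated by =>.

E => S => (E) => (E/S) => (S/S) => (v/S) => (v/v)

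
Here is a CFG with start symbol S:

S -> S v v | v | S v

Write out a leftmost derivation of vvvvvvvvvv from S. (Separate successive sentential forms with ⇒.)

S ⇒ Sv ⇒ Svv ⇒ Svvvv ⇒ Svvvvvv ⇒ Svvvvvvvv ⇒ Svvvvvvvvv ⇒ vvvvvvvvvv

S ⇒ Sv   [S -> S v]
Sv ⇒ Svv   [S -> S v]
Svv ⇒ Svvvv   [S -> S v v]
Svvvv ⇒ Svvvvvv   [S -> S v v]
Svvvvvv ⇒ Svvvvvvvv   [S -> S v v]
Svvvvvvvv ⇒ Svvvvvvvvv   [S -> S v]
Svvvvvvvvv ⇒ vvvvvvvvvv   [S -> v]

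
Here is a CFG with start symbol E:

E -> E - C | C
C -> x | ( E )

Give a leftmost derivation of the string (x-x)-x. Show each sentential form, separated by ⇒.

E ⇒ E-C ⇒ C-C ⇒ (E)-C ⇒ (E-C)-C ⇒ (C-C)-C ⇒ (x-C)-C ⇒ (x-x)-C ⇒ (x-x)-x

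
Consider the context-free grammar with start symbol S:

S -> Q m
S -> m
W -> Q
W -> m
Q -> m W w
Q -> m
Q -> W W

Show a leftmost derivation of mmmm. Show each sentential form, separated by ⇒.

S⇒Qm⇒WWm⇒QWm⇒WWWm⇒mWWm⇒mQWm⇒mmWm⇒mmmm

S ⇒ Qm   [S -> Q m]
Qm ⇒ WWm   [Q -> W W]
WWm ⇒ QWm   [W -> Q]
QWm ⇒ WWWm   [Q -> W W]
WWWm ⇒ mWWm   [W -> m]
mWWm ⇒ mQWm   [W -> Q]
mQWm ⇒ mmWm   [Q -> m]
mmWm ⇒ mmmm   [W -> m]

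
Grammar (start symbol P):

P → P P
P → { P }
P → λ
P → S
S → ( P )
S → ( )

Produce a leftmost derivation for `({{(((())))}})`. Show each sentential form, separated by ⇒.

P ⇒ S ⇒ (P) ⇒ ({P}) ⇒ ({{P}}) ⇒ ({{PP}}) ⇒ ({{SP}}) ⇒ ({{(P)P}}) ⇒ ({{(S)P}}) ⇒ ({{((P))P}}) ⇒ ({{((S))P}}) ⇒ ({{(((P)))P}}) ⇒ ({{(((S)))P}}) ⇒ ({{(((())))P}}) ⇒ ({{(((())))}})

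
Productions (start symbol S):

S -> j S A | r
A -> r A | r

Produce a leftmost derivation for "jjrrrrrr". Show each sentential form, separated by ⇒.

S ⇒ jSA ⇒ jjSAA ⇒ jjrAA ⇒ jjrrAA ⇒ jjrrrAA ⇒ jjrrrrAA ⇒ jjrrrrrA ⇒ jjrrrrrr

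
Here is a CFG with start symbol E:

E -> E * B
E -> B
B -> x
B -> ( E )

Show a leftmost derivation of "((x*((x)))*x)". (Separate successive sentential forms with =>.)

E => B => (E) => (E*B) => (B*B) => ((E)*B) => ((E*B)*B) => ((B*B)*B) => ((x*B)*B) => ((x*(E))*B) => ((x*(B))*B) => ((x*((E)))*B) => ((x*((B)))*B) => ((x*((x)))*B) => ((x*((x)))*x)

E => B   [E -> B]
B => (E)   [B -> ( E )]
(E) => (E*B)   [E -> E * B]
(E*B) => (B*B)   [E -> B]
(B*B) => ((E)*B)   [B -> ( E )]
((E)*B) => ((E*B)*B)   [E -> E * B]
((E*B)*B) => ((B*B)*B)   [E -> B]
((B*B)*B) => ((x*B)*B)   [B -> x]
((x*B)*B) => ((x*(E))*B)   [B -> ( E )]
((x*(E))*B) => ((x*(B))*B)   [E -> B]
((x*(B))*B) => ((x*((E)))*B)   [B -> ( E )]
((x*((E)))*B) => ((x*((B)))*B)   [E -> B]
((x*((B)))*B) => ((x*((x)))*B)   [B -> x]
((x*((x)))*B) => ((x*((x)))*x)   [B -> x]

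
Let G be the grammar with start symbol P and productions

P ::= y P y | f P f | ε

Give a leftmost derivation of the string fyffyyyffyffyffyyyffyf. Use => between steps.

P => fPf => fyPyf => fyfPfyf => fyffPffyf => fyffyPyffyf => fyffyyPyyffyf => fyffyyyPyyyffyf => fyffyyyfPfyyyffyf => fyffyyyffPffyyyffyf => fyffyyyffyPyffyyyffyf => fyffyyyffyfPfyffyyyffyf => fyffyyyffyffyffyyyffyf

P => fPf   [P ::= f P f]
fPf => fyPyf   [P ::= y P y]
fyPyf => fyfPfyf   [P ::= f P f]
fyfPfyf => fyffPffyf   [P ::= f P f]
fyffPffyf => fyffyPyffyf   [P ::= y P y]
fyffyPyffyf => fyffyyPyyffyf   [P ::= y P y]
fyffyyPyyffyf => fyffyyyPyyyffyf   [P ::= y P y]
fyffyyyPyyyffyf => fyffyyyfPfyyyffyf   [P ::= f P f]
fyffyyyfPfyyyffyf => fyffyyyffPffyyyffyf   [P ::= f P f]
fyffyyyffPffyyyffyf => fyffyyyffyPyffyyyffyf   [P ::= y P y]
fyffyyyffyPyffyyyffyf => fyffyyyffyfPfyffyyyffyf   [P ::= f P f]
fyffyyyffyfPfyffyyyffyf => fyffyyyffyffyffyyyffyf   [P ::= ε]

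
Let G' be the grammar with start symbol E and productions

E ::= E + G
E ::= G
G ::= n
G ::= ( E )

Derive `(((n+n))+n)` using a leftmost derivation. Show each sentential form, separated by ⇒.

E ⇒ G   [E ::= G]
G ⇒ (E)   [G ::= ( E )]
(E) ⇒ (E+G)   [E ::= E + G]
(E+G) ⇒ (G+G)   [E ::= G]
(G+G) ⇒ ((E)+G)   [G ::= ( E )]
((E)+G) ⇒ ((G)+G)   [E ::= G]
((G)+G) ⇒ (((E))+G)   [G ::= ( E )]
(((E))+G) ⇒ (((E+G))+G)   [E ::= E + G]
(((E+G))+G) ⇒ (((G+G))+G)   [E ::= G]
(((G+G))+G) ⇒ (((n+G))+G)   [G ::= n]
(((n+G))+G) ⇒ (((n+n))+G)   [G ::= n]
(((n+n))+G) ⇒ (((n+n))+n)   [G ::= n]

E ⇒ G ⇒ (E) ⇒ (E+G) ⇒ (G+G) ⇒ ((E)+G) ⇒ ((G)+G) ⇒ (((E))+G) ⇒ (((E+G))+G) ⇒ (((G+G))+G) ⇒ (((n+G))+G) ⇒ (((n+n))+G) ⇒ (((n+n))+n)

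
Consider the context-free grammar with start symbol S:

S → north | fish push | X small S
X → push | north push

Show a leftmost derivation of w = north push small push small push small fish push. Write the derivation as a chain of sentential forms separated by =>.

S => X small S   [S → X small S]
X small S => north push small S   [X → north push]
north push small S => north push small X small S   [S → X small S]
north push small X small S => north push small push small S   [X → push]
north push small push small S => north push small push small X small S   [S → X small S]
north push small push small X small S => north push small push small push small S   [X → push]
north push small push small push small S => north push small push small push small fish push   [S → fish push]

S => X small S => north push small S => north push small X small S => north push small push small S => north push small push small X small S => north push small push small push small S => north push small push small push small fish push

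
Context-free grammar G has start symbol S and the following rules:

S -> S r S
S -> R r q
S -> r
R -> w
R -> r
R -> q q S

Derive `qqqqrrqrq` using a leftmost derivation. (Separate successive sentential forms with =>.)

S => Rrq   [S -> R r q]
Rrq => qqSrq   [R -> q q S]
qqSrq => qqRrqrq   [S -> R r q]
qqRrqrq => qqqqSrqrq   [R -> q q S]
qqqqSrqrq => qqqqrrqrq   [S -> r]

S=>Rrq=>qqSrq=>qqRrqrq=>qqqqSrqrq=>qqqqrrqrq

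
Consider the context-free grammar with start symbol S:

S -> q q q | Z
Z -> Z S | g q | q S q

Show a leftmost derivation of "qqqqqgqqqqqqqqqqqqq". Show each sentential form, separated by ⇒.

S ⇒ Z   [S -> Z]
Z ⇒ ZS   [Z -> Z S]
ZS ⇒ ZSS   [Z -> Z S]
ZSS ⇒ ZSSS   [Z -> Z S]
ZSSS ⇒ qSqSSS   [Z -> q S q]
qSqSSS ⇒ qqqqqSSS   [S -> q q q]
qqqqqSSS ⇒ qqqqqZSS   [S -> Z]
qqqqqZSS ⇒ qqqqqZSSS   [Z -> Z S]
qqqqqZSSS ⇒ qqqqqZSSSS   [Z -> Z S]
qqqqqZSSSS ⇒ qqqqqgqSSSS   [Z -> g q]
qqqqqgqSSSS ⇒ qqqqqgqqqqSSS   [S -> q q q]
qqqqqgqqqqSSS ⇒ qqqqqgqqqqqqqSS   [S -> q q q]
qqqqqgqqqqqqqSS ⇒ qqqqqgqqqqqqqqqqS   [S -> q q q]
qqqqqgqqqqqqqqqqS ⇒ qqqqqgqqqqqqqqqqqqq   [S -> q q q]

S ⇒ Z ⇒ ZS ⇒ ZSS ⇒ ZSSS ⇒ qSqSSS ⇒ qqqqqSSS ⇒ qqqqqZSS ⇒ qqqqqZSSS ⇒ qqqqqZSSSS ⇒ qqqqqgqSSSS ⇒ qqqqqgqqqqSSS ⇒ qqqqqgqqqqqqqSS ⇒ qqqqqgqqqqqqqqqqS ⇒ qqqqqgqqqqqqqqqqqqq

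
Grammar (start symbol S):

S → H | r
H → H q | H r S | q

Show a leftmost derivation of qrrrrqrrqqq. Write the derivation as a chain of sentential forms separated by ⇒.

S ⇒ H   [S → H]
H ⇒ Hq   [H → H q]
Hq ⇒ Hqq   [H → H q]
Hqq ⇒ Hqqq   [H → H q]
Hqqq ⇒ HrSqqq   [H → H r S]
HrSqqq ⇒ HqrSqqq   [H → H q]
HqrSqqq ⇒ HrSqrSqqq   [H → H r S]
HrSqrSqqq ⇒ HrSrSqrSqqq   [H → H r S]
HrSrSqrSqqq ⇒ qrSrSqrSqqq   [H → q]
qrSrSqrSqqq ⇒ qrrrSqrSqqq   [S → r]
qrrrSqrSqqq ⇒ qrrrrqrSqqq   [S → r]
qrrrrqrSqqq ⇒ qrrrrqrrqqq   [S → r]

S ⇒ H ⇒ Hq ⇒ Hqq ⇒ Hqqq ⇒ HrSqqq ⇒ HqrSqqq ⇒ HrSqrSqqq ⇒ HrSrSqrSqqq ⇒ qrSrSqrSqqq ⇒ qrrrSqrSqqq ⇒ qrrrrqrSqqq ⇒ qrrrrqrrqqq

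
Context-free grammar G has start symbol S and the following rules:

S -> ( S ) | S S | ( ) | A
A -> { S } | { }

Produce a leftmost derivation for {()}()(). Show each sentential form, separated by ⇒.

S ⇒ SS ⇒ AS ⇒ {S}S ⇒ {()}S ⇒ {()}SS ⇒ {()}()S ⇒ {()}()()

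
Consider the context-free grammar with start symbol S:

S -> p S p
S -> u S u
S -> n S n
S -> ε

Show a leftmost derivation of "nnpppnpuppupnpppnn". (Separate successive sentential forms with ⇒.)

S⇒nSn⇒nnSnn⇒nnpSpnn⇒nnppSppnn⇒nnpppSpppnn⇒nnpppnSnpppnn⇒nnpppnpSpnpppnn⇒nnpppnpuSupnpppnn⇒nnpppnpupSpupnpppnn⇒nnpppnpuppupnpppnn

S ⇒ nSn   [S -> n S n]
nSn ⇒ nnSnn   [S -> n S n]
nnSnn ⇒ nnpSpnn   [S -> p S p]
nnpSpnn ⇒ nnppSppnn   [S -> p S p]
nnppSppnn ⇒ nnpppSpppnn   [S -> p S p]
nnpppSpppnn ⇒ nnpppnSnpppnn   [S -> n S n]
nnpppnSnpppnn ⇒ nnpppnpSpnpppnn   [S -> p S p]
nnpppnpSpnpppnn ⇒ nnpppnpuSupnpppnn   [S -> u S u]
nnpppnpuSupnpppnn ⇒ nnpppnpupSpupnpppnn   [S -> p S p]
nnpppnpupSpupnpppnn ⇒ nnpppnpuppupnpppnn   [S -> ε]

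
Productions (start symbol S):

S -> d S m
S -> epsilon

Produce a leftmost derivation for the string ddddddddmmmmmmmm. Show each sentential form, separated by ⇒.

S ⇒ dSm   [S -> d S m]
dSm ⇒ ddSmm   [S -> d S m]
ddSmm ⇒ dddSmmm   [S -> d S m]
dddSmmm ⇒ ddddSmmmm   [S -> d S m]
ddddSmmmm ⇒ dddddSmmmmm   [S -> d S m]
dddddSmmmmm ⇒ ddddddSmmmmmm   [S -> d S m]
ddddddSmmmmmm ⇒ dddddddSmmmmmmm   [S -> d S m]
dddddddSmmmmmmm ⇒ ddddddddSmmmmmmmm   [S -> d S m]
ddddddddSmmmmmmmm ⇒ ddddddddmmmmmmmm   [S -> epsilon]

S ⇒ dSm ⇒ ddSmm ⇒ dddSmmm ⇒ ddddSmmmm ⇒ dddddSmmmmm ⇒ ddddddSmmmmmm ⇒ dddddddSmmmmmmm ⇒ ddddddddSmmmmmmmm ⇒ ddddddddmmmmmmmm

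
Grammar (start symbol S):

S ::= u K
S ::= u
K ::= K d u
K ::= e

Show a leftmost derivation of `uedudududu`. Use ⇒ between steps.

S ⇒ uK ⇒ uKdu ⇒ uKdudu ⇒ uKdududu ⇒ uKdudududu ⇒ uedudududu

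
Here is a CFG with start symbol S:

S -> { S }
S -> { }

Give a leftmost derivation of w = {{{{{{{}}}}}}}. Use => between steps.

S => {S} => {{S}} => {{{S}}} => {{{{S}}}} => {{{{{S}}}}} => {{{{{{S}}}}}} => {{{{{{{}}}}}}}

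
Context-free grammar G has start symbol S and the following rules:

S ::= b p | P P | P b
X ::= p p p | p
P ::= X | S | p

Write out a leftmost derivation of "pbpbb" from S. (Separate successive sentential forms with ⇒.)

S ⇒ Pb ⇒ Sb ⇒ Pbb ⇒ Sbb ⇒ PPbb ⇒ SPbb ⇒ PbPbb ⇒ XbPbb ⇒ pbPbb ⇒ pbpbb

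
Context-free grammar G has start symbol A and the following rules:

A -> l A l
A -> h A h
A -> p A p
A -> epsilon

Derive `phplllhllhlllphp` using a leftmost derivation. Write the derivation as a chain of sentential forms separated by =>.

A => pAp   [A -> p A p]
pAp => phAhp   [A -> h A h]
phAhp => phpAphp   [A -> p A p]
phpAphp => phplAlphp   [A -> l A l]
phplAlphp => phpllAllphp   [A -> l A l]
phpllAllphp => phplllAlllphp   [A -> l A l]
phplllAlllphp => phplllhAhlllphp   [A -> h A h]
phplllhAhlllphp => phplllhlAlhlllphp   [A -> l A l]
phplllhlAlhlllphp => phplllhllhlllphp   [A -> epsilon]

A => pAp => phAhp => phpAphp => phplAlphp => phpllAllphp => phplllAlllphp => phplllhAhlllphp => phplllhlAlhlllphp => phplllhllhlllphp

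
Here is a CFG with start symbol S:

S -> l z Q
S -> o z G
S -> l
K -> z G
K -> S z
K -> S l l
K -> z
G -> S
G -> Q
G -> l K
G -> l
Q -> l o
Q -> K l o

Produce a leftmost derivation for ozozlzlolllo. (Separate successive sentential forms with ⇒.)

S ⇒ ozG ⇒ ozQ ⇒ ozKlo ⇒ ozSlllo ⇒ ozozGlllo ⇒ ozozSlllo ⇒ ozozlzQlllo ⇒ ozozlzlolllo

S ⇒ ozG   [S -> o z G]
ozG ⇒ ozQ   [G -> Q]
ozQ ⇒ ozKlo   [Q -> K l o]
ozKlo ⇒ ozSlllo   [K -> S l l]
ozSlllo ⇒ ozozGlllo   [S -> o z G]
ozozGlllo ⇒ ozozSlllo   [G -> S]
ozozSlllo ⇒ ozozlzQlllo   [S -> l z Q]
ozozlzQlllo ⇒ ozozlzlolllo   [Q -> l o]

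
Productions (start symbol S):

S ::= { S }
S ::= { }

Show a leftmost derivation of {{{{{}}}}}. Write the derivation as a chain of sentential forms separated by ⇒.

S⇒{S}⇒{{S}}⇒{{{S}}}⇒{{{{S}}}}⇒{{{{{}}}}}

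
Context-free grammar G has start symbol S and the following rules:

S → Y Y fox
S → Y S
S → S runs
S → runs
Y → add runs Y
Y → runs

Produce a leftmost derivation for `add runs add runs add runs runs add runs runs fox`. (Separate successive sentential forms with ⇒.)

S ⇒ Y Y fox   [S → Y Y fox]
Y Y fox ⇒ add runs Y Y fox   [Y → add runs Y]
add runs Y Y fox ⇒ add runs add runs Y Y fox   [Y → add runs Y]
add runs add runs Y Y fox ⇒ add runs add runs add runs Y Y fox   [Y → add runs Y]
add runs add runs add runs Y Y fox ⇒ add runs add runs add runs runs Y fox   [Y → runs]
add runs add runs add runs runs Y fox ⇒ add runs add runs add runs runs add runs Y fox   [Y → add runs Y]
add runs add runs add runs runs add runs Y fox ⇒ add runs add runs add runs runs add runs runs fox   [Y → runs]

S ⇒ Y Y fox ⇒ add runs Y Y fox ⇒ add runs add runs Y Y fox ⇒ add runs add runs add runs Y Y fox ⇒ add runs add runs add runs runs Y fox ⇒ add runs add runs add runs runs add runs Y fox ⇒ add runs add runs add runs runs add runs runs fox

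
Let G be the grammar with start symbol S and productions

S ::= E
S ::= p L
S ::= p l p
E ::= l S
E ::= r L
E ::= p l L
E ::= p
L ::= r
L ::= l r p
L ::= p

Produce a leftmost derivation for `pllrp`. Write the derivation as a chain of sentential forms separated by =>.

S => E   [S ::= E]
E => plL   [E ::= p l L]
plL => pllrp   [L ::= l r p]

S => E => plL => pllrp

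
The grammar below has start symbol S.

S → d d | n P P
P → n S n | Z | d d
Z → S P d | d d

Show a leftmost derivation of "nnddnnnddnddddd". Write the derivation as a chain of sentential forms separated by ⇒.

S ⇒ nPP ⇒ nnSnP ⇒ nnddnP ⇒ nnddnZ ⇒ nnddnSPd ⇒ nnddnnPPPd ⇒ nnddnnnSnPPd ⇒ nnddnnnddnPPd ⇒ nnddnnnddnZPd ⇒ nnddnnnddnddPd ⇒ nnddnnnddnddddd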